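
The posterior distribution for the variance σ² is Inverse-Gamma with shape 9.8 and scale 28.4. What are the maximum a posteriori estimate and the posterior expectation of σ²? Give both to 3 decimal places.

maximum a posteriori estimate = 2.630, posterior expectation = 3.227

Mode = β/(α+1) = 28.4/10.8 = 2.630.
Mean = β/(α−1) = 28.4/8.8 = 3.227.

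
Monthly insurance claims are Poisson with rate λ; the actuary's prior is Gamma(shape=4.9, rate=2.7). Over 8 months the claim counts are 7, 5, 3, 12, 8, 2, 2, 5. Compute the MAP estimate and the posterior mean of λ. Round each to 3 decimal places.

Σ counts = 44. Posterior: Gamma(shape = 4.9+44 = 48.9, rate = 2.7+8 = 10.7).
Mode = (α−1)/β = 47.9/10.7 = 4.477.
Mean = α/β = 48.9/10.7 = 4.570.
The posterior is right-skewed, so the mean exceeds the mode.

MAP: 4.477. Posterior mean: 4.570.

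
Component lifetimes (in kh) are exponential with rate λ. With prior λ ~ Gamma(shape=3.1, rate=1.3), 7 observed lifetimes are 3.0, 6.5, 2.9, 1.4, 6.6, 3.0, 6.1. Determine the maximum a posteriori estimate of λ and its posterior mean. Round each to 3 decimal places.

maximum a posteriori estimate = 0.295, posterior mean = 0.328

Σ times = 29.5. Posterior: Gamma(shape = 3.1+7 = 10.1, rate = 1.3+29.5 = 30.8).
Mode = (α−1)/β = 9.1/30.8 = 0.295.
Mean = α/β = 10.1/30.8 = 0.328.
Right-skewed posterior ⇒ mode < mean.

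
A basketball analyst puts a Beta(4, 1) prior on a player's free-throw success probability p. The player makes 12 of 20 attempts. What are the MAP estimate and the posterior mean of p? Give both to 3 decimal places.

MAP: 0.652. Posterior mean: 0.640.

Posterior: Beta(4+12, 1+8) = Beta(16, 9).
Mode = (16−1)/(16+9−2) = 15/23 = 0.652.
Mean = 16/(16+9) = 16/25 = 0.640.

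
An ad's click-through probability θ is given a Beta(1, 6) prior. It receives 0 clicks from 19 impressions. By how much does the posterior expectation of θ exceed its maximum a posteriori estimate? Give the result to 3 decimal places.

0.038

Posterior: Beta(1+0, 6+19) = Beta(1, 25).
Since α = 1 ≤ 1 and β > 1, the Beta density is monotone decreasing on [0,1]; the mode is at 0.
Mean = 1/(1+25) = 0.038.
Difference = 0.038 − 0.000 = 0.038.
The mean is pulled above the mode by the posterior's right skew.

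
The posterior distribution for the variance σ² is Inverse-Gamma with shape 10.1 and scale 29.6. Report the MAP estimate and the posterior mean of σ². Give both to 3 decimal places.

Mode = β/(α+1) = 29.6/11.1 = 2.667.
Mean = β/(α−1) = 29.6/9.1 = 3.253.

MAP estimate = 2.667, posterior mean = 3.253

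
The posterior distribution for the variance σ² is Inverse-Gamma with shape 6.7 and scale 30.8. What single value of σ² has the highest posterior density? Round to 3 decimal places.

4.000

Mode = β/(α+1) = 30.8/7.7 = 4.000.
Mean = β/(α−1) = 30.8/5.7 = 5.404.
This is the posterior mode — the MAP estimate.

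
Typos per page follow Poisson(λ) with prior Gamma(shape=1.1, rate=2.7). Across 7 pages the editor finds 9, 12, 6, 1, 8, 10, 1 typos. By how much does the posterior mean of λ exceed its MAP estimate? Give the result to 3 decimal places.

Σ counts = 47. Posterior: Gamma(shape = 1.1+47 = 48.1, rate = 2.7+7 = 9.7).
Mode = (α−1)/β = 47.1/9.7 = 4.856.
Mean = α/β = 48.1/9.7 = 4.959.
Difference = 4.959 − 4.856 = 0.103.
The posterior is right-skewed, so the mean exceeds the mode.

0.103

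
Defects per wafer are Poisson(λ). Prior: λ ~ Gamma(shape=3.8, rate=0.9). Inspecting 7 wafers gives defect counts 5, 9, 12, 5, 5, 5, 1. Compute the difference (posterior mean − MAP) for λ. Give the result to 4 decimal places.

0.1266

Σ counts = 42. Posterior: Gamma(shape = 3.8+42 = 45.8, rate = 0.9+7 = 7.9).
Mode = (α−1)/β = 44.8/7.9 = 5.6709.
Mean = α/β = 45.8/7.9 = 5.7975.
Difference = 5.7975 − 5.6709 = 0.1266.
The mean is pulled above the mode by the posterior's right skew.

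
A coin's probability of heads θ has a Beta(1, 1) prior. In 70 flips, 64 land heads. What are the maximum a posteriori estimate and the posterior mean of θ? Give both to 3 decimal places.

Posterior: Beta(1+64, 1+6) = Beta(65, 7).
Mode = (65−1)/(65+7−2) = 64/70 = 0.914.
With a flat prior the MAP equals the MLE, 64/70.
Mean = 65/(65+7) = 65/72 = 0.903.
The mean is pulled below the mode by the posterior's left skew.

θ_MAP = 0.914, E[θ|data] = 0.903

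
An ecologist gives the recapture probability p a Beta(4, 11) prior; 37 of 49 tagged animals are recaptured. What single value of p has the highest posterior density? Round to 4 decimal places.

0.6452

Posterior: Beta(4+37, 11+12) = Beta(41, 23).
Mode = (41−1)/(41+23−2) = 40/62 = 0.6452.
Mean = 41/(41+23) = 41/64 = 0.6406.
This is the posterior mode — the MAP estimate.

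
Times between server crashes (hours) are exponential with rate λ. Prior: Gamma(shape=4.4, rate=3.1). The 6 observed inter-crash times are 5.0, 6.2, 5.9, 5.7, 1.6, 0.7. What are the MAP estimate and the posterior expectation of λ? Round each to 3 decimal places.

Σ times = 25.1. Posterior: Gamma(shape = 4.4+6 = 10.4, rate = 3.1+25.1 = 28.2).
Mode = (α−1)/β = 9.4/28.2 = 0.333.
Mean = α/β = 10.4/28.2 = 0.369.
The posterior is right-skewed, so the mean exceeds the mode.

λ_MAP = 0.333, E[λ|data] = 0.369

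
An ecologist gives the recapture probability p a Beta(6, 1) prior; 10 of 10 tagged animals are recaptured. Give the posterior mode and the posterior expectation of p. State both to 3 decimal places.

Posterior: Beta(6+10, 1+0) = Beta(16, 1).
Since β = 1 ≤ 1 and α > 1, the Beta density is monotone increasing on [0,1]; the mode is at 1.
Mean = 16/(16+1) = 0.941.

MAP = 1.000, posterior mean = 0.941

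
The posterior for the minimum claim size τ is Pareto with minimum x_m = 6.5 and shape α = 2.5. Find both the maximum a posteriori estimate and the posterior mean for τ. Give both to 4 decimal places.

The Pareto density is strictly decreasing on [x_m, ∞), so the mode is x_m = 6.5000.
Mean = α·x_m/(α−1) = 2.5·6.5/1.5 = 10.8333.

MAP = 6.5000; posterior mean = 10.8333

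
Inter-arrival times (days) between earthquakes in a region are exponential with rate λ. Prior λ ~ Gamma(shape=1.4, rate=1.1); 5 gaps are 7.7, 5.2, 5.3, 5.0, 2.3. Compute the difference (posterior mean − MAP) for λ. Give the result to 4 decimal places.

0.0376

Σ times = 25.5. Posterior: Gamma(shape = 1.4+5 = 6.4, rate = 1.1+25.5 = 26.6).
Mode = (α−1)/β = 5.4/26.6 = 0.2030.
Mean = α/β = 6.4/26.6 = 0.2406.
Difference = 0.2406 − 0.2030 = 0.0376.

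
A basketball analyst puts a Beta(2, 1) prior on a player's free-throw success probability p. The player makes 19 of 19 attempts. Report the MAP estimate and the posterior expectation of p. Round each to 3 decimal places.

MAP: 1.000. Posterior mean: 0.955.

Posterior: Beta(2+19, 1+0) = Beta(21, 1).
Since β = 1 ≤ 1 and α > 1, the Beta density is monotone increasing on [0,1]; the mode is at 1.
Mean = 21/(21+1) = 0.955.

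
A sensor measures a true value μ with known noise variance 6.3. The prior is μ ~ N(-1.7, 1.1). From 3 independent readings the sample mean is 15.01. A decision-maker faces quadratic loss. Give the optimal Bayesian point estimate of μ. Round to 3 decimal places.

4.044

Posterior for μ is Normal. Precision-weighted mean: (1/1.1·-1.7 + 3/6.3·15.01) / (1/1.1 + 3/6.3) = 4.044.
A Normal posterior is symmetric, so mode = mean.
Quadratic loss ⇒ the optimal estimator is the posterior mean.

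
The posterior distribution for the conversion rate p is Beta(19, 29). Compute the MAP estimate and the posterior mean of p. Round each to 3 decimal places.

MAP = 0.391, posterior mean = 0.396

Mode = (19−1)/(19+29−2) = 18/46 = 0.391.
Mean = 19/(19+29) = 19/48 = 0.396.
Right-skewed posterior ⇒ mode < mean.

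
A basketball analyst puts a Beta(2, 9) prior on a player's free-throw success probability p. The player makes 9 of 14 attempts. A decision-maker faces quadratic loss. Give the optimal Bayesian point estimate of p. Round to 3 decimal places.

0.440

Posterior: Beta(2+9, 9+5) = Beta(11, 14).
Mode = (11−1)/(11+14−2) = 10/23 = 0.435.
Mean = 11/(11+14) = 11/25 = 0.440.
Quadratic loss ⇒ the optimal estimator is the posterior mean.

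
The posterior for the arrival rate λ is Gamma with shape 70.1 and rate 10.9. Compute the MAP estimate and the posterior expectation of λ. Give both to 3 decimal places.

Mode = (α−1)/β = 69.1/10.9 = 6.339.
Mean = α/β = 70.1/10.9 = 6.431.
The posterior is right-skewed, so the mean exceeds the mode.

λ_MAP = 6.339, E[λ|data] = 6.431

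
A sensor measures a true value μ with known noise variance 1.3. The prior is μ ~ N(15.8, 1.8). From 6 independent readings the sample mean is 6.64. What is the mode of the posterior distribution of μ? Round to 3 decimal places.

Posterior for μ is Normal. Precision-weighted mean: (1/1.8·15.8 + 6/1.3·6.64) / (1/1.8 + 6/1.3) = 7.624.
A Normal posterior is symmetric, so mode = mean.
This is the posterior mode — the MAP estimate.

7.624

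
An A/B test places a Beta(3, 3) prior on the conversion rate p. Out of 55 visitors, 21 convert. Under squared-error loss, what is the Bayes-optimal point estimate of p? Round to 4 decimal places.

Posterior: Beta(3+21, 3+34) = Beta(24, 37).
Mode = (24−1)/(24+37−2) = 23/59 = 0.3898.
Mean = 24/(24+37) = 24/61 = 0.3934.
Squared-error loss ⇒ the optimal estimator is the posterior mean.

0.3934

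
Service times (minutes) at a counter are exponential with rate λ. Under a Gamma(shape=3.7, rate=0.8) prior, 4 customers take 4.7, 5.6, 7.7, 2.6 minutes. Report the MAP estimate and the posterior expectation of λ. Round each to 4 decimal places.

MAP estimate = 0.3131, posterior expectation = 0.3598

Σ times = 20.6. Posterior: Gamma(shape = 3.7+4 = 7.7, rate = 0.8+20.6 = 21.4).
Mode = (α−1)/β = 6.7/21.4 = 0.3131.
Mean = α/β = 7.7/21.4 = 0.3598.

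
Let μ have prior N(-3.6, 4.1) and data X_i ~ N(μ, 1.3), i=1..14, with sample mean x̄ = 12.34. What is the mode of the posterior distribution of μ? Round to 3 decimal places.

11.987

Posterior for μ is Normal. Precision-weighted mean: (1/4.1·-3.6 + 14/1.3·12.34) / (1/4.1 + 14/1.3) = 11.987.
A Normal posterior is symmetric, so mode = mean.
This is the posterior mode — the MAP estimate.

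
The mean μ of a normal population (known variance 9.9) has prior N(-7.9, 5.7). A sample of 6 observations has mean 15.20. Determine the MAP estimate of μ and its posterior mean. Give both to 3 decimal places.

Posterior for μ is Normal. Precision-weighted mean: (1/5.7·-7.9 + 6/9.9·15.20) / (1/5.7 + 6/9.9) = 10.014.
A Normal posterior is symmetric, so mode = mean.

MAP = 10.014; posterior mean = 10.014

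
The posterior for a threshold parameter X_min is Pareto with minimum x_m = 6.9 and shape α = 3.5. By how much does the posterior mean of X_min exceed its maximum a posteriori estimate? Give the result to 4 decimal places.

The Pareto density is strictly decreasing on [x_m, ∞), so the mode is x_m = 6.9000.
Mean = α·x_m/(α−1) = 3.5·6.9/2.5 = 9.6600.
Difference = 9.6600 − 6.9000 = 2.7600.
The mean is pulled above the mode by the posterior's right skew.

2.7600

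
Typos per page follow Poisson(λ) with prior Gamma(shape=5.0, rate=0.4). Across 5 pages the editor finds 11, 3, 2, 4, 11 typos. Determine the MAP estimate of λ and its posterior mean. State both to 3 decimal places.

MAP: 6.481. Posterior mean: 6.667.

Σ counts = 31. Posterior: Gamma(shape = 5.0+31 = 36.0, rate = 0.4+5 = 5.4).
Mode = (α−1)/β = 35.0/5.4 = 6.481.
Mean = α/β = 36.0/5.4 = 6.667.
The posterior is right-skewed, so the mean exceeds the mode.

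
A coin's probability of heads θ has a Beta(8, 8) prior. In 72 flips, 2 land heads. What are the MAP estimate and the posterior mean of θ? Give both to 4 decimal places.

MAP = 0.1047, posterior mean = 0.1136

Posterior: Beta(8+2, 8+70) = Beta(10, 78).
Mode = (10−1)/(10+78−2) = 9/86 = 0.1047.
Mean = 10/(10+78) = 10/88 = 0.1136.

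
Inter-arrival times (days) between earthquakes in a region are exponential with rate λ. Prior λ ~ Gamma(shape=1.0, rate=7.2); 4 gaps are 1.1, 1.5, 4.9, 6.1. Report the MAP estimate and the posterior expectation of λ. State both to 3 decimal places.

MAP = 0.192, posterior mean = 0.240

Σ times = 13.6. Posterior: Gamma(shape = 1.0+4 = 5.0, rate = 7.2+13.6 = 20.8).
Mode = (α−1)/β = 4.0/20.8 = 0.192.
Mean = α/β = 5.0/20.8 = 0.240.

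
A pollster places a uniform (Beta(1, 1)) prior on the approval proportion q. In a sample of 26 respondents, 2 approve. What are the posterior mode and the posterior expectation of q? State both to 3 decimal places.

MAP = 0.077; posterior mean = 0.107

Posterior: Beta(1+2, 1+24) = Beta(3, 25).
Mode = (3−1)/(3+25−2) = 2/26 = 0.077.
With a flat prior the MAP equals the MLE, 2/26.
Mean = 3/(3+25) = 3/28 = 0.107.
Mean > mode: the posterior has a right tail.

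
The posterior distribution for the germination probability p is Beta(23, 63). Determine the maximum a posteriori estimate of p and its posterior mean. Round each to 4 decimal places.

Mode = (23−1)/(23+63−2) = 22/84 = 0.2619.
Mean = 23/(23+63) = 23/86 = 0.2674.

MAP: 0.2619. Posterior mean: 0.2674.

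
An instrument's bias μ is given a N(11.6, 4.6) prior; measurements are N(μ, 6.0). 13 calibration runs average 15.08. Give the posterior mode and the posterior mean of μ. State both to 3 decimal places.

μ_MAP = 14.763, E[μ|data] = 14.763

Posterior for μ is Normal. Precision-weighted mean: (1/4.6·11.6 + 13/6.0·15.08) / (1/4.6 + 13/6.0) = 14.763.
A Normal posterior is symmetric, so mode = mean.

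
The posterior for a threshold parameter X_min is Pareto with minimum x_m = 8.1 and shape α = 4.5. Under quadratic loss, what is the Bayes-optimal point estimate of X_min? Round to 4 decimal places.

10.4143

The Pareto density is strictly decreasing on [x_m, ∞), so the mode is x_m = 8.1000.
Mean = α·x_m/(α−1) = 4.5·8.1/3.5 = 10.4143.
Quadratic loss ⇒ the optimal estimator is the posterior mean.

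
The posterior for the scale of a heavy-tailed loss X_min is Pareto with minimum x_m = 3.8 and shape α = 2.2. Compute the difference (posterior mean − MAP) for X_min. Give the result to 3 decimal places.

The Pareto density is strictly decreasing on [x_m, ∞), so the mode is x_m = 3.800.
Mean = α·x_m/(α−1) = 2.2·3.8/1.2 = 6.967.
Difference = 6.967 − 3.800 = 3.167.

3.167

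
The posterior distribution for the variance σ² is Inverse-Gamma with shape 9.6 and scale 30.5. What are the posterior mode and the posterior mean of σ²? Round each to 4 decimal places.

MAP = 2.8774, posterior mean = 3.5465

Mode = β/(α+1) = 30.5/10.6 = 2.8774.
Mean = β/(α−1) = 30.5/8.6 = 3.5465.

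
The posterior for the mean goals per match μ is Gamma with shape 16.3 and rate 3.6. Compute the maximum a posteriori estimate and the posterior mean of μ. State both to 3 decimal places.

Mode = (α−1)/β = 15.3/3.6 = 4.250.
Mean = α/β = 16.3/3.6 = 4.528.
Right-skewed posterior ⇒ mode < mean.

μ_MAP = 4.250, E[μ|data] = 4.528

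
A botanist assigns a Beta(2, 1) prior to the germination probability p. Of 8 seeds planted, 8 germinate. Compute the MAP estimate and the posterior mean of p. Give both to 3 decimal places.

Posterior: Beta(2+8, 1+0) = Beta(10, 1).
Since β = 1 ≤ 1 and α > 1, the Beta density is monotone increasing on [0,1]; the mode is at 1.
Mean = 10/(10+1) = 0.909.
Mode > mean: the posterior has a left tail.

MAP = 1.000; posterior mean = 0.909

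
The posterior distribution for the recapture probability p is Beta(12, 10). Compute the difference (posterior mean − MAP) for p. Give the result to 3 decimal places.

Mode = (12−1)/(12+10−2) = 11/20 = 0.550.
Mean = 12/(12+10) = 12/22 = 0.545.
Difference = 0.545 − 0.550 = -0.005.

-0.005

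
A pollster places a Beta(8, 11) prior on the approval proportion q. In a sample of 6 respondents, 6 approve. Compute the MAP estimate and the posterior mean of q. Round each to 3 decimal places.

Posterior: Beta(8+6, 11+0) = Beta(14, 11).
Mode = (14−1)/(14+11−2) = 13/23 = 0.565.
Mean = 14/(14+11) = 14/25 = 0.560.
The mean is pulled below the mode by the posterior's left skew.

MAP = 0.565, posterior mean = 0.560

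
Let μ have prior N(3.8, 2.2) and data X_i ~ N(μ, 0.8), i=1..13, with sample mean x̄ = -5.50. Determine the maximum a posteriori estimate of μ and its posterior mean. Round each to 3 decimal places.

μ_MAP = -5.247, E[μ|data] = -5.247

Posterior for μ is Normal. Precision-weighted mean: (1/2.2·3.8 + 13/0.8·-5.50) / (1/2.2 + 13/0.8) = -5.247.
A Normal posterior is symmetric, so mode = mean.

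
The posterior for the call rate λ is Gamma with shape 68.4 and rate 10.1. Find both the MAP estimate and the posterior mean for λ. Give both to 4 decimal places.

Mode = (α−1)/β = 67.4/10.1 = 6.6733.
Mean = α/β = 68.4/10.1 = 6.7723.
Mean > mode: the posterior has a right tail.

MAP: 6.6733. Posterior mean: 6.7723.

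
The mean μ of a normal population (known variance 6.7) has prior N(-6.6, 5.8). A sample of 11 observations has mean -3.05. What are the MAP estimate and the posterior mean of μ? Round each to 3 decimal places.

MAP estimate = -3.387, posterior mean = -3.387

Posterior for μ is Normal. Precision-weighted mean: (1/5.8·-6.6 + 11/6.7·-3.05) / (1/5.8 + 11/6.7) = -3.387.
A Normal posterior is symmetric, so mode = mean.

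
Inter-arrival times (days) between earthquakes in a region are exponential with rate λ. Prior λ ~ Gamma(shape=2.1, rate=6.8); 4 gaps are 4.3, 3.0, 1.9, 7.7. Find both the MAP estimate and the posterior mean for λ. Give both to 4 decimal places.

Σ times = 16.9. Posterior: Gamma(shape = 2.1+4 = 6.1, rate = 6.8+16.9 = 23.7).
Mode = (α−1)/β = 5.1/23.7 = 0.2152.
Mean = α/β = 6.1/23.7 = 0.2574.

MAP estimate = 0.2152, posterior mean = 0.2574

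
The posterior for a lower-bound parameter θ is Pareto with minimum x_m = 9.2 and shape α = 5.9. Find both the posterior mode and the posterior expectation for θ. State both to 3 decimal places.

MAP = 9.200, posterior mean = 11.078

The Pareto density is strictly decreasing on [x_m, ∞), so the mode is x_m = 9.200.
Mean = α·x_m/(α−1) = 5.9·9.2/4.9 = 11.078.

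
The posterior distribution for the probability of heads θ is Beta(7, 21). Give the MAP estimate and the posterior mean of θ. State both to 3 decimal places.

MAP estimate = 0.231, posterior mean = 0.250

Mode = (7−1)/(7+21−2) = 6/26 = 0.231.
Mean = 7/(7+21) = 7/28 = 0.250.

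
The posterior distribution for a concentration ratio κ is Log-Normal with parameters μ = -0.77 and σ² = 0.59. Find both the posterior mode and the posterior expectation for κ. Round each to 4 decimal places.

Mode = exp(μ − σ²) = exp(-1.36) = 0.2567.
Mean = exp(μ + σ²/2) = exp(-0.475) = 0.6219.

MAP = 0.2567; posterior mean = 0.6219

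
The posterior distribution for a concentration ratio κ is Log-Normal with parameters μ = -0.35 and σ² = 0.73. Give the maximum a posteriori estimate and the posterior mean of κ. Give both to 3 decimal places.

Mode = exp(μ − σ²) = exp(-1.08) = 0.340.
Mean = exp(μ + σ²/2) = exp(0.015) = 1.015.
Mean > mode: the posterior has a right tail.

maximum a posteriori estimate = 0.340, posterior mean = 1.015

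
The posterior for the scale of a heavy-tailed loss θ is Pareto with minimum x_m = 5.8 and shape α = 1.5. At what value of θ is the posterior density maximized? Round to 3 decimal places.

The Pareto density is strictly decreasing on [x_m, ∞), so the mode is x_m = 5.800.
Mean = α·x_m/(α−1) = 1.5·5.8/0.5 = 17.400.
This is the posterior mode — the MAP estimate.

5.800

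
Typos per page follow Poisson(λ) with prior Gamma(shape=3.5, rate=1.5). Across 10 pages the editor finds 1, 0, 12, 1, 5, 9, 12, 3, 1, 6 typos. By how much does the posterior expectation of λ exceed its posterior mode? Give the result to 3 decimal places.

0.087

Σ counts = 50. Posterior: Gamma(shape = 3.5+50 = 53.5, rate = 1.5+10 = 11.5).
Mode = (α−1)/β = 52.5/11.5 = 4.565.
Mean = α/β = 53.5/11.5 = 4.652.
Difference = 4.652 − 4.565 = 0.087.
The mean is pulled above the mode by the posterior's right skew.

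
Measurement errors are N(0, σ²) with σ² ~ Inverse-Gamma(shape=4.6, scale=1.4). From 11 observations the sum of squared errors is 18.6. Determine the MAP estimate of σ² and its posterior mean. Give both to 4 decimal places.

MAP estimate = 0.9640, posterior mean = 1.1758

Posterior: Inverse-Gamma(shape = 4.6+11/2 = 10.1, scale = 1.4+18.6/2 = 10.7).
Mode = β/(α+1) = 10.7/11.1 = 0.9640.
Mean = β/(α−1) = 10.7/9.1 = 1.1758.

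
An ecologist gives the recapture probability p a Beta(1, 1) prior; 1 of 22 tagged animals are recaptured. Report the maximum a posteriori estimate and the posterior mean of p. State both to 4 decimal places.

Posterior: Beta(1+1, 1+21) = Beta(2, 22).
Mode = (2−1)/(2+22−2) = 1/22 = 0.0455.
With a flat prior the MAP equals the MLE, 1/22.
Mean = 2/(2+22) = 2/24 = 0.0833.
The posterior is right-skewed, so the mean exceeds the mode.

p_MAP = 0.0455, E[p|data] = 0.0833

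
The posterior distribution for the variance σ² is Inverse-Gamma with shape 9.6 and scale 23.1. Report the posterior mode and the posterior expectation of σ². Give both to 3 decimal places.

Mode = β/(α+1) = 23.1/10.6 = 2.179.
Mean = β/(α−1) = 23.1/8.6 = 2.686.

posterior mode = 2.179, posterior expectation = 2.686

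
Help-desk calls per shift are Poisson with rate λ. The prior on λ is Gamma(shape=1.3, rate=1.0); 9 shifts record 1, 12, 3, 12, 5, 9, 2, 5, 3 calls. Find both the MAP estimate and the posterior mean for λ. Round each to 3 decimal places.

Σ counts = 52. Posterior: Gamma(shape = 1.3+52 = 53.3, rate = 1.0+9 = 10.0).
Mode = (α−1)/β = 52.3/10.0 = 5.230.
Mean = α/β = 53.3/10.0 = 5.330.

MAP estimate = 5.230, posterior mean = 5.330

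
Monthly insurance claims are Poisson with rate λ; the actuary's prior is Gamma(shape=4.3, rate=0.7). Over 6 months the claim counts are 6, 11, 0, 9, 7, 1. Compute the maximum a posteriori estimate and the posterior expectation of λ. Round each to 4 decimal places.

Σ counts = 34. Posterior: Gamma(shape = 4.3+34 = 38.3, rate = 0.7+6 = 6.7).
Mode = (α−1)/β = 37.3/6.7 = 5.5672.
Mean = α/β = 38.3/6.7 = 5.7164.
The posterior is right-skewed, so the mean exceeds the mode.

maximum a posteriori estimate = 5.5672, posterior expectation = 5.7164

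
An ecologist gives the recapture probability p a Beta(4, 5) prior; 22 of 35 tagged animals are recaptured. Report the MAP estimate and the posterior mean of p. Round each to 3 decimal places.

MAP = 0.595; posterior mean = 0.591

Posterior: Beta(4+22, 5+13) = Beta(26, 18).
Mode = (26−1)/(26+18−2) = 25/42 = 0.595.
Mean = 26/(26+18) = 26/44 = 0.591.
The mean is pulled below the mode by the posterior's left skew.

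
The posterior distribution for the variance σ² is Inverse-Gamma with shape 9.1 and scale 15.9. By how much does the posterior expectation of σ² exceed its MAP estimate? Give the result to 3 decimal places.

0.389

Mode = β/(α+1) = 15.9/10.1 = 1.574.
Mean = β/(α−1) = 15.9/8.1 = 1.963.
Difference = 1.963 − 1.574 = 0.389.
Mean > mode: the posterior has a right tail.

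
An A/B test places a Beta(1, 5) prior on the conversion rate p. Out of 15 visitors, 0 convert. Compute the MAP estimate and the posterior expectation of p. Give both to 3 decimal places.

Posterior: Beta(1+0, 5+15) = Beta(1, 20).
Since α = 1 ≤ 1 and β > 1, the Beta density is monotone decreasing on [0,1]; the mode is at 0.
Mean = 1/(1+20) = 0.048.
Mean > mode: the posterior has a right tail.

MAP estimate = 0.000, posterior expectation = 0.048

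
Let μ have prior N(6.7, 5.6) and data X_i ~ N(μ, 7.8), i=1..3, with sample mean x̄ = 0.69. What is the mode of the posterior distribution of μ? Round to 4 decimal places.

Posterior for μ is Normal. Precision-weighted mean: (1/5.6·6.7 + 3/7.8·0.69) / (1/5.6 + 3/7.8) = 2.5956.
A Normal posterior is symmetric, so mode = mean.
This is the posterior mode — the MAP estimate.

2.5956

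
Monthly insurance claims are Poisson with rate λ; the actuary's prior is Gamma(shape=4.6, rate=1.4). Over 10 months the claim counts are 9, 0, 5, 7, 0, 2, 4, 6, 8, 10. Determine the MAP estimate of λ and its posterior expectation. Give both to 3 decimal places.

Σ counts = 51. Posterior: Gamma(shape = 4.6+51 = 55.6, rate = 1.4+10 = 11.4).
Mode = (α−1)/β = 54.6/11.4 = 4.789.
Mean = α/β = 55.6/11.4 = 4.877.

MAP estimate = 4.789, posterior expectation = 4.877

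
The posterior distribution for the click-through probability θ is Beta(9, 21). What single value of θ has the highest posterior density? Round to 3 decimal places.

0.286

Mode = (9−1)/(9+21−2) = 8/28 = 0.286.
Mean = 9/(9+21) = 9/30 = 0.300.
This is the posterior mode — the MAP estimate.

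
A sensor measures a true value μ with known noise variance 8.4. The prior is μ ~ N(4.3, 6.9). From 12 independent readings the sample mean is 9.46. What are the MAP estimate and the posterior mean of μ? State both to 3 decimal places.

MAP = 8.985; posterior mean = 8.985

Posterior for μ is Normal. Precision-weighted mean: (1/6.9·4.3 + 12/8.4·9.46) / (1/6.9 + 12/8.4) = 8.985.
A Normal posterior is symmetric, so mode = mean.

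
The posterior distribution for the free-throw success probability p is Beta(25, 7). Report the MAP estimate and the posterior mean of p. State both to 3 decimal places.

Mode = (25−1)/(25+7−2) = 24/30 = 0.800.
Mean = 25/(25+7) = 25/32 = 0.781.
The posterior is left-skewed, so the mode exceeds the mean.

p_MAP = 0.800, E[p|data] = 0.781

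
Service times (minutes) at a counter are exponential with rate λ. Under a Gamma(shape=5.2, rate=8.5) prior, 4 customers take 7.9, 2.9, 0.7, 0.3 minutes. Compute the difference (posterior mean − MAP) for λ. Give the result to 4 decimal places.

0.0493

Σ times = 11.8. Posterior: Gamma(shape = 5.2+4 = 9.2, rate = 8.5+11.8 = 20.3).
Mode = (α−1)/β = 8.2/20.3 = 0.4039.
Mean = α/β = 9.2/20.3 = 0.4532.
Difference = 0.4532 − 0.4039 = 0.0493.
Mean > mode: the posterior has a right tail.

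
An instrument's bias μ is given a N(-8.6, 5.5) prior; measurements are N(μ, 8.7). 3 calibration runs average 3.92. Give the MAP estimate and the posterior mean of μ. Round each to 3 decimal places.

Posterior for μ is Normal. Precision-weighted mean: (1/5.5·-8.6 + 3/8.7·3.92) / (1/5.5 + 3/8.7) = -0.402.
A Normal posterior is symmetric, so mode = mean.

MAP = -0.402; posterior mean = -0.402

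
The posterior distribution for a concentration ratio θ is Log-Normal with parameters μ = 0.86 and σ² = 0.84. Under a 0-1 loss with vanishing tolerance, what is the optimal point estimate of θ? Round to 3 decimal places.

Mode = exp(μ − σ²) = exp(0.02) = 1.020.
Mean = exp(μ + σ²/2) = exp(1.280) = 3.597.
This is the posterior mode — the MAP estimate.

1.020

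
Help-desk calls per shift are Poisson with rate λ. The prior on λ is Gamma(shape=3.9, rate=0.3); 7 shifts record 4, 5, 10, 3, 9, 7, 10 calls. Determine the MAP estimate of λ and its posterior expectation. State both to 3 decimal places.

MAP estimate = 6.973, posterior expectation = 7.110

Σ counts = 48. Posterior: Gamma(shape = 3.9+48 = 51.9, rate = 0.3+7 = 7.3).
Mode = (α−1)/β = 50.9/7.3 = 6.973.
Mean = α/β = 51.9/7.3 = 7.110.
Mean > mode: the posterior has a right tail.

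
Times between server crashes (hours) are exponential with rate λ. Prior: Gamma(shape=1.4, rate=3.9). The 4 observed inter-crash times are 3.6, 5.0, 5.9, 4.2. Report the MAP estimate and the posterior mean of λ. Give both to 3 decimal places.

Σ times = 18.7. Posterior: Gamma(shape = 1.4+4 = 5.4, rate = 3.9+18.7 = 22.6).
Mode = (α−1)/β = 4.4/22.6 = 0.195.
Mean = α/β = 5.4/22.6 = 0.239.

MAP = 0.195, posterior mean = 0.239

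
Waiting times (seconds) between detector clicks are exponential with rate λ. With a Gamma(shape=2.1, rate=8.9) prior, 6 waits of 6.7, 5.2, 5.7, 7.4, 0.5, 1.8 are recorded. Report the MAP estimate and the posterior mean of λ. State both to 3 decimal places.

Σ times = 27.3. Posterior: Gamma(shape = 2.1+6 = 8.1, rate = 8.9+27.3 = 36.2).
Mode = (α−1)/β = 7.1/36.2 = 0.196.
Mean = α/β = 8.1/36.2 = 0.224.

MAP = 0.196; posterior mean = 0.224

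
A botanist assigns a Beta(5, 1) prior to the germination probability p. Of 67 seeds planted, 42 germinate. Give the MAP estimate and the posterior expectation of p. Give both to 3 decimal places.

Posterior: Beta(5+42, 1+25) = Beta(47, 26).
Mode = (47−1)/(47+26−2) = 46/71 = 0.648.
Mean = 47/(47+26) = 47/73 = 0.644.
The posterior is left-skewed, so the mode exceeds the mean.

MAP = 0.648, posterior mean = 0.644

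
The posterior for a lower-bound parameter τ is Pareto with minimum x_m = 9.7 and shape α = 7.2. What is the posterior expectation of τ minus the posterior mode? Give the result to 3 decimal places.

1.565

The Pareto density is strictly decreasing on [x_m, ∞), so the mode is x_m = 9.700.
Mean = α·x_m/(α−1) = 7.2·9.7/6.2 = 11.265.
Difference = 11.265 − 9.700 = 1.565.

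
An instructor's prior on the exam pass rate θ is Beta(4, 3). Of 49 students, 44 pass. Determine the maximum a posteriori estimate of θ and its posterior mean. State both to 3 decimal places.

Posterior: Beta(4+44, 3+5) = Beta(48, 8).
Mode = (48−1)/(48+8−2) = 47/54 = 0.870.
Mean = 48/(48+8) = 48/56 = 0.857.

θ_MAP = 0.870, E[θ|data] = 0.857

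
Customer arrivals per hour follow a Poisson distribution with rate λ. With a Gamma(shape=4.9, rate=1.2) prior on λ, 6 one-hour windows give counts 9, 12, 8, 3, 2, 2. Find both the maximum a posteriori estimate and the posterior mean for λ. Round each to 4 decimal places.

maximum a posteriori estimate = 5.5417, posterior mean = 5.6806

Σ counts = 36. Posterior: Gamma(shape = 4.9+36 = 40.9, rate = 1.2+6 = 7.2).
Mode = (α−1)/β = 39.9/7.2 = 5.5417.
Mean = α/β = 40.9/7.2 = 5.6806.
The posterior is right-skewed, so the mean exceeds the mode.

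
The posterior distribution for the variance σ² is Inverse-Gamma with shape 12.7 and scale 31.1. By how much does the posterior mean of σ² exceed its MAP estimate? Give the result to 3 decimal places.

0.388

Mode = β/(α+1) = 31.1/13.7 = 2.270.
Mean = β/(α−1) = 31.1/11.7 = 2.658.
Difference = 2.658 − 2.270 = 0.388.
Right-skewed posterior ⇒ mode < mean.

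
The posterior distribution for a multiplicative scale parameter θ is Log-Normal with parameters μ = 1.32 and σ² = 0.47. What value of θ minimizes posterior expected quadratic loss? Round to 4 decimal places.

Mode = exp(μ − σ²) = exp(0.85) = 2.3396.
Mean = exp(μ + σ²/2) = exp(1.555) = 4.7351.
Quadratic loss ⇒ the optimal estimator is the posterior mean.

4.7351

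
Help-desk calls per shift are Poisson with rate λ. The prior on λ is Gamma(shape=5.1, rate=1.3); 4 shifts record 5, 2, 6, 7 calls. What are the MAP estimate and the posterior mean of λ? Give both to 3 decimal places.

MAP: 4.547. Posterior mean: 4.736.

Σ counts = 20. Posterior: Gamma(shape = 5.1+20 = 25.1, rate = 1.3+4 = 5.3).
Mode = (α−1)/β = 24.1/5.3 = 4.547.
Mean = α/β = 25.1/5.3 = 4.736.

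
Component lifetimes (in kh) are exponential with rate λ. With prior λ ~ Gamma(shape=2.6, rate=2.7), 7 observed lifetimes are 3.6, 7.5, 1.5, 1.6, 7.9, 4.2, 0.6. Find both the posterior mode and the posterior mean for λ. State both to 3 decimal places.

posterior mode = 0.291, posterior mean = 0.324

Σ times = 26.9. Posterior: Gamma(shape = 2.6+7 = 9.6, rate = 2.7+26.9 = 29.6).
Mode = (α−1)/β = 8.6/29.6 = 0.291.
Mean = α/β = 9.6/29.6 = 0.324.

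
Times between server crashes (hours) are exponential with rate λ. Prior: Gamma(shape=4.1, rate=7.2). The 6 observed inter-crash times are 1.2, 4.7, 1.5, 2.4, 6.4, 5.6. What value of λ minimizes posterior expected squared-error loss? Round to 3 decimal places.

Σ times = 21.8. Posterior: Gamma(shape = 4.1+6 = 10.1, rate = 7.2+21.8 = 29.0).
Mode = (α−1)/β = 9.1/29.0 = 0.314.
Mean = α/β = 10.1/29.0 = 0.348.
Squared-error loss ⇒ the optimal estimator is the posterior mean.

0.348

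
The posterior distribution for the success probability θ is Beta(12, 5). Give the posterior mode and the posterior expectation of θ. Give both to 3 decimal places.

Mode = (12−1)/(12+5−2) = 11/15 = 0.733.
Mean = 12/(12+5) = 12/17 = 0.706.

MAP: 0.733. Posterior mean: 0.706.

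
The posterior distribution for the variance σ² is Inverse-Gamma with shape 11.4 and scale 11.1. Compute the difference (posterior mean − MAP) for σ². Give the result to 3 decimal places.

0.172

Mode = β/(α+1) = 11.1/12.4 = 0.895.
Mean = β/(α−1) = 11.1/10.4 = 1.067.
Difference = 1.067 − 0.895 = 0.172.
Right-skewed posterior ⇒ mode < mean.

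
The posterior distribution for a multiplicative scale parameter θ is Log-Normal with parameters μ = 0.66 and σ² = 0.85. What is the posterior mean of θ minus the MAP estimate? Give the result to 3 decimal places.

2.132

Mode = exp(μ − σ²) = exp(-0.19) = 0.827.
Mean = exp(μ + σ²/2) = exp(1.085) = 2.959.
Difference = 2.959 − 0.827 = 2.132.
The posterior is right-skewed, so the mean exceeds the mode.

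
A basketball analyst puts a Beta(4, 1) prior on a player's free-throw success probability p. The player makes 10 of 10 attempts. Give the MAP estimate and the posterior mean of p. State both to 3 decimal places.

MAP: 1.000. Posterior mean: 0.933.

Posterior: Beta(4+10, 1+0) = Beta(14, 1).
Since β = 1 ≤ 1 and α > 1, the Beta density is monotone increasing on [0,1]; the mode is at 1.
Mean = 14/(14+1) = 0.933.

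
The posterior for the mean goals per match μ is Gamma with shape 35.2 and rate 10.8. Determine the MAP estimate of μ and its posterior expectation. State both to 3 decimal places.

MAP: 3.167. Posterior mean: 3.259.

Mode = (α−1)/β = 34.2/10.8 = 3.167.
Mean = α/β = 35.2/10.8 = 3.259.
The mean is pulled above the mode by the posterior's right skew.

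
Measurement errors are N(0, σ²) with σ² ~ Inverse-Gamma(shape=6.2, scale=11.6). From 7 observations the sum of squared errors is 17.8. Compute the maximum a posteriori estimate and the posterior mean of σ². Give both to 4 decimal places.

MAP: 1.9159. Posterior mean: 2.3563.

Posterior: Inverse-Gamma(shape = 6.2+7/2 = 9.7, scale = 11.6+17.8/2 = 20.5).
Mode = β/(α+1) = 20.5/10.7 = 1.9159.
Mean = β/(α−1) = 20.5/8.7 = 2.3563.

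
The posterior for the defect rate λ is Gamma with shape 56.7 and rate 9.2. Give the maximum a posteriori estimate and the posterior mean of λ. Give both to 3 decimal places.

Mode = (α−1)/β = 55.7/9.2 = 6.054.
Mean = α/β = 56.7/9.2 = 6.163.
The mean is pulled above the mode by the posterior's right skew.

MAP: 6.054. Posterior mean: 6.163.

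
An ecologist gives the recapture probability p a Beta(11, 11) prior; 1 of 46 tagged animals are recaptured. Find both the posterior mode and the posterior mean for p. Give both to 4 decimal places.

MAP = 0.1667; posterior mean = 0.1765

Posterior: Beta(11+1, 11+45) = Beta(12, 56).
Mode = (12−1)/(12+56−2) = 11/66 = 0.1667.
Mean = 12/(12+56) = 12/68 = 0.1765.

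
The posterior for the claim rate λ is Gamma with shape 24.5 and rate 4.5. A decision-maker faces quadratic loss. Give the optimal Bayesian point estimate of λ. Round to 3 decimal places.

5.444

Mode = (α−1)/β = 23.5/4.5 = 5.222.
Mean = α/β = 24.5/4.5 = 5.444.
Quadratic loss ⇒ the optimal estimator is the posterior mean.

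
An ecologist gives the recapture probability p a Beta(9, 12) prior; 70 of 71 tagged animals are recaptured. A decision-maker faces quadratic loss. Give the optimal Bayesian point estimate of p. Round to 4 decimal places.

Posterior: Beta(9+70, 12+1) = Beta(79, 13).
Mode = (79−1)/(79+13−2) = 78/90 = 0.8667.
Mean = 79/(79+13) = 79/92 = 0.8587.
Quadratic loss ⇒ the optimal estimator is the posterior mean.

0.8587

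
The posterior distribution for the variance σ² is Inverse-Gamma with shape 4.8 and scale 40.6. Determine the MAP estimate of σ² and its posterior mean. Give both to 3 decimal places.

Mode = β/(α+1) = 40.6/5.8 = 7.000.
Mean = β/(α−1) = 40.6/3.8 = 10.684.

σ²_MAP = 7.000, E[σ²|data] = 10.684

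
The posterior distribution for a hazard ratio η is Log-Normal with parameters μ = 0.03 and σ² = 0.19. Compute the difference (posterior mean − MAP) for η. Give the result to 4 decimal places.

Mode = exp(μ − σ²) = exp(-0.16) = 0.8521.
Mean = exp(μ + σ²/2) = exp(0.125) = 1.1331.
Difference = 1.1331 − 0.8521 = 0.2810.

0.2810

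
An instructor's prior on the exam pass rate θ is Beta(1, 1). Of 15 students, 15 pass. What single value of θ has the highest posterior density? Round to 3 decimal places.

Posterior: Beta(1+15, 1+0) = Beta(16, 1).
Since β = 1 ≤ 1 and α > 1, the Beta density is monotone increasing on [0,1]; the mode is at 1.
Mean = 16/(16+1) = 0.941.
This is the posterior mode — the MAP estimate.

1.000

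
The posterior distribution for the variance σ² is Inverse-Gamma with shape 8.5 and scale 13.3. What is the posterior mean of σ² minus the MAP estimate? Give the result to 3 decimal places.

Mode = β/(α+1) = 13.3/9.5 = 1.400.
Mean = β/(α−1) = 13.3/7.5 = 1.773.
Difference = 1.773 − 1.400 = 0.373.
Right-skewed posterior ⇒ mode < mean.

0.373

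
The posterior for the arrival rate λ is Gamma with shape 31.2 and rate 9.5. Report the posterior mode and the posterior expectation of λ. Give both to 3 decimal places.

MAP = 3.179; posterior mean = 3.284

Mode = (α−1)/β = 30.2/9.5 = 3.179.
Mean = α/β = 31.2/9.5 = 3.284.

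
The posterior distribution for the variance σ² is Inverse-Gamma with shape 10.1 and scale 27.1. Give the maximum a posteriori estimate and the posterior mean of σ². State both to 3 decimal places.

σ²_MAP = 2.441, E[σ²|data] = 2.978

Mode = β/(α+1) = 27.1/11.1 = 2.441.
Mean = β/(α−1) = 27.1/9.1 = 2.978.
The mean is pulled above the mode by the posterior's right skew.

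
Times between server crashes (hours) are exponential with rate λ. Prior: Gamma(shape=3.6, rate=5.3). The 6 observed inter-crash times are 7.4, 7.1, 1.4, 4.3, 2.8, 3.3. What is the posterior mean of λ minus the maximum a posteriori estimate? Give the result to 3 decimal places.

0.032

Σ times = 26.3. Posterior: Gamma(shape = 3.6+6 = 9.6, rate = 5.3+26.3 = 31.6).
Mode = (α−1)/β = 8.6/31.6 = 0.272.
Mean = α/β = 9.6/31.6 = 0.304.
Difference = 0.304 − 0.272 = 0.032.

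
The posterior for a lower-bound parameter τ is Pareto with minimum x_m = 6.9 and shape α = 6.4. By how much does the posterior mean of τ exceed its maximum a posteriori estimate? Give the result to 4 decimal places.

The Pareto density is strictly decreasing on [x_m, ∞), so the mode is x_m = 6.9000.
Mean = α·x_m/(α−1) = 6.4·6.9/5.4 = 8.1778.
Difference = 8.1778 − 6.9000 = 1.2778.

1.2778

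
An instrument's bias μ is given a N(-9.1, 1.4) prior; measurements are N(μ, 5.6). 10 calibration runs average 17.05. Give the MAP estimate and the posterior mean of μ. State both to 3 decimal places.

Posterior for μ is Normal. Precision-weighted mean: (1/1.4·-9.1 + 10/5.6·17.05) / (1/1.4 + 10/5.6) = 9.579.
A Normal posterior is symmetric, so mode = mean.

MAP: 9.579. Posterior mean: 9.579.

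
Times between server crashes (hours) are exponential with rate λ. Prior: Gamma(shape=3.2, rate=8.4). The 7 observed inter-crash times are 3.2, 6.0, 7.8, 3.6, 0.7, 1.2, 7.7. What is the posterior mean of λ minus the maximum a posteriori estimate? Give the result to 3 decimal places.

Σ times = 30.2. Posterior: Gamma(shape = 3.2+7 = 10.2, rate = 8.4+30.2 = 38.6).
Mode = (α−1)/β = 9.2/38.6 = 0.238.
Mean = α/β = 10.2/38.6 = 0.264.
Difference = 0.264 − 0.238 = 0.026.
The posterior is right-skewed, so the mean exceeds the mode.

0.026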